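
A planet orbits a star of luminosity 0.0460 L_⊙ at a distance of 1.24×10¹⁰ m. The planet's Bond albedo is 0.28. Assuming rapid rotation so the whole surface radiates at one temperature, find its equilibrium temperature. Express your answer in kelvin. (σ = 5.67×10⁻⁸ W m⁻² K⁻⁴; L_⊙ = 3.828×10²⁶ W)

T_eq ≈ 412 K

L = 0.0460 × 3.828×10²⁶ = 1.76×10²⁵ W.
Flux: S = L/(4πd²) = 1.76×10²⁵/(4π×(1.24×10¹⁰)²) = 9110 W m⁻².
Energy balance: absorbed = emitted ⇒ πR²·S(1−A) = 4πR²·σT_eq⁴, so T_eq⁴ = S(1−A)/(4σ).
T_eq = [9110 × 0.72 / (4 × 5.67×10⁻⁸)]^(1/4) = (2.89×10¹⁰)^(1/4) = 412 K.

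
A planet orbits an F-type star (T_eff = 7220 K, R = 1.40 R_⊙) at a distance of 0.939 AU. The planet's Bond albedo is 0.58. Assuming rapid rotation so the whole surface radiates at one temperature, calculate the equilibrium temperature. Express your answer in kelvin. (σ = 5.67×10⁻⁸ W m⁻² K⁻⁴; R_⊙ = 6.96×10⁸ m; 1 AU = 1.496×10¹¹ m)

T_eq ≈ 342 K

R_⋆ = 1.40 × 6.96×10⁸ = 9.74×10⁸ m.
d = 0.939 AU = 1.40×10¹¹ m.
L = 4πR_⋆²σT_⋆⁴ = 4π(9.74×10⁸)² × 5.67×10⁻⁸ × (7220)⁴ = 1.84×10²⁷ W.
S = L/(4πd²) = 7410 W m⁻².
Energy balance: absorbed = emitted ⇒ πR²·S(1−A) = 4πR²·σT_eq⁴, so T_eq⁴ = S(1−A)/(4σ).
T_eq = [7410 × 0.42 / (4 × 5.67×10⁻⁸)]^(1/4) = (1.37×10¹⁰)^(1/4) = 342 K.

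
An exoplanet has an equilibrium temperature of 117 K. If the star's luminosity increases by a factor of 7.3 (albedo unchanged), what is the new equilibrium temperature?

T_eq ∝ L^(1/4) · d^(−1/2).
T′ = 117 × 7.3^(1/4) = 192 K.

T_eq ≈ 192 K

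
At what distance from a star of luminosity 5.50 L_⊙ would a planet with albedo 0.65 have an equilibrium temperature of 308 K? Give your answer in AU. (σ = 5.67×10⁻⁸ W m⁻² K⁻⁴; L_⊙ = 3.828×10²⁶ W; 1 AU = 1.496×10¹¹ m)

L = 5.50 × 3.828×10²⁶ = 2.11×10²⁷ W.
From T_eq⁴ = L(1−A)/(16πσd²): d = √[L(1−A)/(16πσT_eq⁴)].
d = √[2.11×10²⁷ × 0.35 / (16π × 5.67×10⁻⁸ × (308)⁴)] = 1.70×10¹¹ m = 1.13 AU.

d ≈ 1.13 AU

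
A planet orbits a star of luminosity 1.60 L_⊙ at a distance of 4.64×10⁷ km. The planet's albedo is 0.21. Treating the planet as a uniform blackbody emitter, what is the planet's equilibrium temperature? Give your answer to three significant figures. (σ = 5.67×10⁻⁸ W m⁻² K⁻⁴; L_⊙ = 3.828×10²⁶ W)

T_eq ≈ 530 K

d = 4.64×10⁷ km = 4.64×10¹⁰ m.
L = 1.60 × 3.828×10²⁶ = 6.12×10²⁶ W.
Flux: S = L/(4πd²) = 6.12×10²⁶/(4π×(4.64×10¹⁰)²) = 2.26×10⁴ W m⁻².
Energy balance: absorbed = emitted ⇒ πR²·S(1−A) = 4πR²·σT_eq⁴, so T_eq⁴ = S(1−A)/(4σ).
T_eq = [2.26×10⁴ × 0.79 / (4 × 5.67×10⁻⁸)]^(1/4) = (7.89×10¹⁰)^(1/4) = 530 K.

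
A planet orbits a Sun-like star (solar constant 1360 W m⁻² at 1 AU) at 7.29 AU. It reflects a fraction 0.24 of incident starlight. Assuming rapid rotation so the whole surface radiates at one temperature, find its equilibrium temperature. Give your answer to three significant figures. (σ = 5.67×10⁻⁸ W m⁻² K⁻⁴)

T_eq ≈ 96.2 K

Flux at 7.29 AU: S = 1360/7.29² = 25.6 W m⁻².
Energy balance: absorbed = emitted ⇒ πR²·S(1−A) = 4πR²·σT_eq⁴, so T_eq⁴ = S(1−A)/(4σ).
T_eq = [25.6 × 0.76 / (4 × 5.67×10⁻⁸)]^(1/4) = (8.58×10⁷)^(1/4) = 96.2 K.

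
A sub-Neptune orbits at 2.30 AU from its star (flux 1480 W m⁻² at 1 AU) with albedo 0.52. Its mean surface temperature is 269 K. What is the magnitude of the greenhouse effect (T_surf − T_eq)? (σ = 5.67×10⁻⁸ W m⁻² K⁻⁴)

S = 1480/2.30² = 279.8 W m⁻².
T_eq = [S(1−A)/(4σ)]^(1/4) = [279.8×0.48/(4×5.67×10⁻⁸)]^(1/4) = 156.0 K.
ΔT = T_surf − T_eq = 269 − 156.0.

ΔT ≈ 113.0 K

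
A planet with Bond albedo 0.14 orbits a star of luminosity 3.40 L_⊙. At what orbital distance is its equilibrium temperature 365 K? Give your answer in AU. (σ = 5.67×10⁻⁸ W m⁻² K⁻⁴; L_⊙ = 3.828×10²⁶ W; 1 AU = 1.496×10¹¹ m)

L = 3.40 × 3.828×10²⁶ = 1.30×10²⁷ W.
From T_eq⁴ = L(1−A)/(16πσd²): d = √[L(1−A)/(16πσT_eq⁴)].
d = √[1.30×10²⁷ × 0.86 / (16π × 5.67×10⁻⁸ × (365)⁴)] = 1.49×10¹¹ m = 0.994 AU.

d ≈ 0.994 AU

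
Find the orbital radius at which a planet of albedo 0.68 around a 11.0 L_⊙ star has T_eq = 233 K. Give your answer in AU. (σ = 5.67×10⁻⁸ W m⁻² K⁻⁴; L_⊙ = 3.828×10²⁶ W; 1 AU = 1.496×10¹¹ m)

L = 11.0 × 3.828×10²⁶ = 4.21×10²⁷ W.
From T_eq⁴ = L(1−A)/(16πσd²): d = √[L(1−A)/(16πσT_eq⁴)].
d = √[4.21×10²⁷ × 0.32 / (16π × 5.67×10⁻⁸ × (233)⁴)] = 4.01×10¹¹ m = 2.68 AU.

d ≈ 2.68 AU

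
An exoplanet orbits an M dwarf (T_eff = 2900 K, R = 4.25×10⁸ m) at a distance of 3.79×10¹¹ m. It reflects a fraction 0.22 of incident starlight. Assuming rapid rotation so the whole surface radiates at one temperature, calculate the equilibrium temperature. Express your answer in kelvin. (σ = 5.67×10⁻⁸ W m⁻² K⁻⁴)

T_eq ≈ 64.5 K

L = 4πR_⋆²σT_⋆⁴ = 4π(4.25×10⁸)² × 5.67×10⁻⁸ × (2900)⁴ = 9.10×10²⁴ W.
S = L/(4πd²) = 5.04 W m⁻².
Energy balance: absorbed = emitted ⇒ πR²·S(1−A) = 4πR²·σT_eq⁴, so T_eq⁴ = S(1−A)/(4σ).
T_eq = [5.04 × 0.78 / (4 × 5.67×10⁻⁸)]^(1/4) = (1.73×10⁷)^(1/4) = 64.5 K.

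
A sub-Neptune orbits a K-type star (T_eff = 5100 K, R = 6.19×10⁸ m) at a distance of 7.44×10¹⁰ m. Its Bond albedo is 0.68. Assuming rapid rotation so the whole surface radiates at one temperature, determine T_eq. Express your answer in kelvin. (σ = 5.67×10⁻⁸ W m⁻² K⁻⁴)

T_eq ≈ 247 K

L = 4πR_⋆²σT_⋆⁴ = 4π(6.19×10⁸)² × 5.67×10⁻⁸ × (5100)⁴ = 1.85×10²⁶ W.
S = L/(4πd²) = 2660 W m⁻².
Energy balance: absorbed = emitted ⇒ πR²·S(1−A) = 4πR²·σT_eq⁴, so T_eq⁴ = S(1−A)/(4σ).
T_eq = [2660 × 0.32 / (4 × 5.67×10⁻⁸)]^(1/4) = (3.75×10⁹)^(1/4) = 247 K.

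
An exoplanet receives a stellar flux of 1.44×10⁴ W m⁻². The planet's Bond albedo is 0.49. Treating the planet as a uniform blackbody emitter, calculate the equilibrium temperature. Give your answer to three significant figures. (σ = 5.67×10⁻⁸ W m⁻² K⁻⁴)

Energy balance: absorbed = emitted ⇒ πR²·S(1−A) = 4πR²·σT_eq⁴, so T_eq⁴ = S(1−A)/(4σ).
T_eq = [1.44×10⁴ × 0.51 / (4 × 5.67×10⁻⁸)]^(1/4) = (3.24×10¹⁰)^(1/4) = 424 K.

T_eq ≈ 424 K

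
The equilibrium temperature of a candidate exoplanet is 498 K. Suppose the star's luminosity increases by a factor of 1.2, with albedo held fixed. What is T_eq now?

T_eq ∝ L^(1/4) · d^(−1/2).
T′ = 498 × 1.2^(1/4) = 521 K.

T_eq ≈ 521 K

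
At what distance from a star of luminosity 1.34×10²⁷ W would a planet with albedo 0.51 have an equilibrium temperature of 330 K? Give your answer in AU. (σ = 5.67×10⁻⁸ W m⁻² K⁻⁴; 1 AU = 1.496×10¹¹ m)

d ≈ 0.932 AU

From T_eq⁴ = L(1−A)/(16πσd²): d = √[L(1−A)/(16πσT_eq⁴)].
d = √[1.34×10²⁷ × 0.49 / (16π × 5.67×10⁻⁸ × (330)⁴)] = 1.39×10¹¹ m = 0.932 AU.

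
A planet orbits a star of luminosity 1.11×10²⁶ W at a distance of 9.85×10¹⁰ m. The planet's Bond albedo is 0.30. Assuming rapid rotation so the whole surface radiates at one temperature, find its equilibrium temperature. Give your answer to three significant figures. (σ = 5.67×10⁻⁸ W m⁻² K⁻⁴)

T_eq ≈ 230 K

Flux: S = L/(4πd²) = 1.11×10²⁶/(4π×(9.85×10¹⁰)²) = 910 W m⁻².
Energy balance: absorbed = emitted ⇒ πR²·S(1−A) = 4πR²·σT_eq⁴, so T_eq⁴ = S(1−A)/(4σ).
T_eq = [910 × 0.70 / (4 × 5.67×10⁻⁸)]^(1/4) = (2.81×10⁹)^(1/4) = 230 K.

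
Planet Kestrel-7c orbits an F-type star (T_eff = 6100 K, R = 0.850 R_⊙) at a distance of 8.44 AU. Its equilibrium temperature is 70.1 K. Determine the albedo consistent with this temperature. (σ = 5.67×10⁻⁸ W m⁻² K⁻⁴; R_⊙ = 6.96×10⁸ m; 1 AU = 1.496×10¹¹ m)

A ≈ 0.68

R_⋆ = 0.850 × 6.96×10⁸ = 5.92×10⁸ m.
d = 8.44 AU = 1.26×10¹² m.
L = 4πR_⋆²σT_⋆⁴ = 4π(5.92×10⁸)² × 5.67×10⁻⁸ × (6100)⁴ = 3.45×10²⁶ W.
S = L/(4πd²) = 17.2 W m⁻².
From T_eq⁴ = S(1−A)/(4σ): 1−A = 4σT_eq⁴/S.
1−A = 4 × 5.67×10⁻⁸ × (70.1)⁴ / 17.2 = 0.318.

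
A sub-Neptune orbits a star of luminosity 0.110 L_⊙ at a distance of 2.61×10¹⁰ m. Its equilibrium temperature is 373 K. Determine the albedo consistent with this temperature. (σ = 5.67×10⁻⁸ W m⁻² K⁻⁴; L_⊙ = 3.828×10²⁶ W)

A ≈ 0.11

L = 0.110 × 3.828×10²⁶ = 4.21×10²⁵ W.
Flux: S = L/(4πd²) = 4.21×10²⁵/(4π×(2.61×10¹⁰)²) = 4920 W m⁻².
From T_eq⁴ = S(1−A)/(4σ): 1−A = 4σT_eq⁴/S.
1−A = 4 × 5.67×10⁻⁸ × (373)⁴ / 4920 = 0.892.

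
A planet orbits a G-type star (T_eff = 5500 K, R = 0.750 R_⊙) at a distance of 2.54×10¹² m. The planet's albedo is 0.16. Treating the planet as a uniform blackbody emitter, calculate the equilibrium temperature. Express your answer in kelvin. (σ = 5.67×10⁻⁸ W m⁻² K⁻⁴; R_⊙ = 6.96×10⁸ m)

T_eq ≈ 53.4 K

R_⋆ = 0.750 × 6.96×10⁸ = 5.22×10⁸ m.
L = 4πR_⋆²σT_⋆⁴ = 4π(5.22×10⁸)² × 5.67×10⁻⁸ × (5500)⁴ = 1.78×10²⁶ W.
S = L/(4πd²) = 2.19 W m⁻².
Energy balance: absorbed = emitted ⇒ πR²·S(1−A) = 4πR²·σT_eq⁴, so T_eq⁴ = S(1−A)/(4σ).
T_eq = [2.19 × 0.84 / (4 × 5.67×10⁻⁸)]^(1/4) = (8.12×10⁶)^(1/4) = 53.4 K.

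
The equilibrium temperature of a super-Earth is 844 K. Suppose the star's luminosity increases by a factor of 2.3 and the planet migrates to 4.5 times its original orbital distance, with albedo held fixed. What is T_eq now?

T_eq ≈ 490 K

T_eq ∝ L^(1/4) · d^(−1/2).
T′ = 844 × 2.3^(1/4) / 4.5^(1/2) = 490 K.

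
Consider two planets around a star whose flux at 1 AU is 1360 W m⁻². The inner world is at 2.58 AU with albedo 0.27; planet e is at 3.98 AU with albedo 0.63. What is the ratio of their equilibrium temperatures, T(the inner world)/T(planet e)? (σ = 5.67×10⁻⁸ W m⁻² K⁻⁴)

T_eq = [S₀(1−A)/(4σd²)]^(1/4), so T ∝ (1−A)^(1/4) / √d.
T₁ = [1360×0.73/(4×5.67×10⁻⁸×2.58²)]^(1/4) = 160.14 K.
T₂ = [1360×0.37/(4×5.67×10⁻⁸×3.98²)]^(1/4) = 108.79 K.

T₁/T₂ ≈ 1.472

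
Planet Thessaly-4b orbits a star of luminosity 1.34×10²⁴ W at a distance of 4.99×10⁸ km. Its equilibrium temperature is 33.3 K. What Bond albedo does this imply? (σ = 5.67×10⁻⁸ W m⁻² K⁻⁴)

A ≈ 0.35

d = 4.99×10⁸ km = 4.99×10¹¹ m.
Flux: S = L/(4πd²) = 1.34×10²⁴/(4π×(4.99×10¹¹)²) = 0.428 W m⁻².
From T_eq⁴ = S(1−A)/(4σ): 1−A = 4σT_eq⁴/S.
1−A = 4 × 5.67×10⁻⁸ × (33.3)⁴ / 0.428 = 0.651.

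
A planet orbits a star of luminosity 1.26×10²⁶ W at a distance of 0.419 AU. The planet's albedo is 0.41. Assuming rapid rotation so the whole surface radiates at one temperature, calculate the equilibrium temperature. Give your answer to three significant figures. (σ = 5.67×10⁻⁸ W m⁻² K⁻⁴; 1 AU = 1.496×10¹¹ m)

d = 0.419 AU = 6.27×10¹⁰ m.
Flux: S = L/(4πd²) = 1.26×10²⁶/(4π×(6.27×10¹⁰)²) = 2550 W m⁻².
Energy balance: absorbed = emitted ⇒ πR²·S(1−A) = 4πR²·σT_eq⁴, so T_eq⁴ = S(1−A)/(4σ).
T_eq = [2550 × 0.59 / (4 × 5.67×10⁻⁸)]^(1/4) = (6.64×10⁹)^(1/4) = 285 K.

T_eq ≈ 285 K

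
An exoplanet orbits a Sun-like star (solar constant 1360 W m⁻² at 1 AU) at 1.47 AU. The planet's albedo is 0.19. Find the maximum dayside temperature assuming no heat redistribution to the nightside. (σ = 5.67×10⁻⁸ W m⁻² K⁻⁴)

T_ss ≈ 308 K

Flux at 1.47 AU: S = 1360/1.47² = 629 W m⁻².
With no redistribution each surface element balances locally: S(1−A) = σT⁴.
T = [629 × 0.81 / 5.67×10⁻⁸]^(1/4) = (8.99×10⁹)^(1/4) = 308 K.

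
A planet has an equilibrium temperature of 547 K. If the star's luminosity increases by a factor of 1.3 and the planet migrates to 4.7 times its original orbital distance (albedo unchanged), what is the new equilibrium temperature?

T_eq ∝ L^(1/4) · d^(−1/2).
T′ = 547 × 1.3^(1/4) / 4.7^(1/2) = 269 K.

T_eq ≈ 269 K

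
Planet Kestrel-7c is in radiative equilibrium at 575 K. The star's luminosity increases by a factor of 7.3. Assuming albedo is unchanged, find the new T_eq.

T_eq ≈ 945 K

T_eq ∝ L^(1/4) · d^(−1/2).
T′ = 575 × 7.3^(1/4) = 945 K.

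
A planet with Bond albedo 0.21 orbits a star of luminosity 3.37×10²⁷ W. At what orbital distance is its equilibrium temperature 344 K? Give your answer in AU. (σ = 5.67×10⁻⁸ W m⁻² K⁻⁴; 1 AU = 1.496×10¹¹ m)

From T_eq⁴ = L(1−A)/(16πσd²): d = √[L(1−A)/(16πσT_eq⁴)].
d = √[3.37×10²⁷ × 0.79 / (16π × 5.67×10⁻⁸ × (344)⁴)] = 2.58×10¹¹ m = 1.73 AU.

d ≈ 1.73 AU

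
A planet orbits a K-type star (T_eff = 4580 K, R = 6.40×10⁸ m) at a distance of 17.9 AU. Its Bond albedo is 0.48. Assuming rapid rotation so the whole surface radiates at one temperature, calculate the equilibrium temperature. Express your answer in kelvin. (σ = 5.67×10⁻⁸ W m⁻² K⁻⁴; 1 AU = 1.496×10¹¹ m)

d = 17.9 AU = 2.68×10¹² m.
L = 4πR_⋆²σT_⋆⁴ = 4π(6.40×10⁸)² × 5.67×10⁻⁸ × (4580)⁴ = 1.28×10²⁶ W.
S = L/(4πd²) = 1.43 W m⁻².
Energy balance: absorbed = emitted ⇒ πR²·S(1−A) = 4πR²·σT_eq⁴, so T_eq⁴ = S(1−A)/(4σ).
T_eq = [1.43 × 0.52 / (4 × 5.67×10⁻⁸)]^(1/4) = (3.27×10⁶)^(1/4) = 42.5 K.

T_eq ≈ 42.5 K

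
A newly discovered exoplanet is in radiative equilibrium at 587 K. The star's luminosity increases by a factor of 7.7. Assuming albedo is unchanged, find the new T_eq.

T_eq ∝ L^(1/4) · d^(−1/2).
T′ = 587 × 7.7^(1/4) = 978 K.

T_eq ≈ 978 K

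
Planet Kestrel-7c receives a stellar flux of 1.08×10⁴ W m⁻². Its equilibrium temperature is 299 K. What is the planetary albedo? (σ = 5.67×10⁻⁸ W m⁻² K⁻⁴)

A ≈ 0.83

From T_eq⁴ = S(1−A)/(4σ): 1−A = 4σT_eq⁴/S.
1−A = 4 × 5.67×10⁻⁸ × (299)⁴ / 1.08×10⁴ = 0.168.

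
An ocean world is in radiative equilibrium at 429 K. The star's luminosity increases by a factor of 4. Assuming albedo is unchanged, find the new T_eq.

T_eq ≈ 607 K

T_eq ∝ L^(1/4) · d^(−1/2).
T′ = 429 × 4^(1/4) = 607 K.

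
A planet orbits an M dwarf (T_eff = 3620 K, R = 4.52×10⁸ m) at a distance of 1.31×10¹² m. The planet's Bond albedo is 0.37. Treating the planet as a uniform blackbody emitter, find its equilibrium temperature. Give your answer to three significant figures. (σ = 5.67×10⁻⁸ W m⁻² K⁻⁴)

T_eq ≈ 42.4 K

L = 4πR_⋆²σT_⋆⁴ = 4π(4.52×10⁸)² × 5.67×10⁻⁸ × (3620)⁴ = 2.50×10²⁵ W.
S = L/(4πd²) = 1.16 W m⁻².
Energy balance: absorbed = emitted ⇒ πR²·S(1−A) = 4πR²·σT_eq⁴, so T_eq⁴ = S(1−A)/(4σ).
T_eq = [1.16 × 0.63 / (4 × 5.67×10⁻⁸)]^(1/4) = (3.22×10⁶)^(1/4) = 42.4 K.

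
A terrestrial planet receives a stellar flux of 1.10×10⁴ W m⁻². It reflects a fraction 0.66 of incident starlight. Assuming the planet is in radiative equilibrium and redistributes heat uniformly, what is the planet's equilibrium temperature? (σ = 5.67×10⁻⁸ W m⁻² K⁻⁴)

Energy balance: absorbed = emitted ⇒ πR²·S(1−A) = 4πR²·σT_eq⁴, so T_eq⁴ = S(1−A)/(4σ).
T_eq = [1.10×10⁴ × 0.34 / (4 × 5.67×10⁻⁸)]^(1/4) = (1.65×10¹⁰)^(1/4) = 358 K.

T_eq ≈ 358 K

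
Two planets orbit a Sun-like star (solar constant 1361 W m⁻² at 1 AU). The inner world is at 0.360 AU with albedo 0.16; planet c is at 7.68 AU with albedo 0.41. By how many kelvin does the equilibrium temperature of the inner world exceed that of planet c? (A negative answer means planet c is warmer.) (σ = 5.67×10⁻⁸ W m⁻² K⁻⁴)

ΔT ≈ 356.1 K

T_eq = [S₀(1−A)/(4σd²)]^(1/4), so T ∝ (1−A)^(1/4) / √d.
T₁ = [1361×0.84/(4×5.67×10⁻⁸×0.360²)]^(1/4) = 444.09 K.
T₂ = [1361×0.59/(4×5.67×10⁻⁸×7.68²)]^(1/4) = 88.02 K.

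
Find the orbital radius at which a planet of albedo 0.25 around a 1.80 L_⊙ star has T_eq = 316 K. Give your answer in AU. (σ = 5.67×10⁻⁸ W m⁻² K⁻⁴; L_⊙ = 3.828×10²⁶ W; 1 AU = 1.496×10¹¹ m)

d ≈ 0.901 AU

L = 1.80 × 3.828×10²⁶ = 6.89×10²⁶ W.
From T_eq⁴ = L(1−A)/(16πσd²): d = √[L(1−A)/(16πσT_eq⁴)].
d = √[6.89×10²⁶ × 0.75 / (16π × 5.67×10⁻⁸ × (316)⁴)] = 1.35×10¹¹ m = 0.901 AU.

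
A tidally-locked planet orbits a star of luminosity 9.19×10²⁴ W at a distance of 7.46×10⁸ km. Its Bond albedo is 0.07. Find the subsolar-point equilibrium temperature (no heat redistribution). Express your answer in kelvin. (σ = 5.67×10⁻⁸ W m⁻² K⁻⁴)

d = 7.46×10⁸ km = 7.46×10¹¹ m.
Flux: S = L/(4πd²) = 9.19×10²⁴/(4π×(7.46×10¹¹)²) = 1.31 W m⁻².
At the subsolar point the surface absorbs S(1−A) and emits σT⁴ per unit area — no factor of 4, since only the local patch is in balance.
T = [1.31 × 0.93 / 5.67×10⁻⁸]^(1/4) = (2.16×10⁷)^(1/4) = 68.1 K.

T_ss ≈ 68.1 K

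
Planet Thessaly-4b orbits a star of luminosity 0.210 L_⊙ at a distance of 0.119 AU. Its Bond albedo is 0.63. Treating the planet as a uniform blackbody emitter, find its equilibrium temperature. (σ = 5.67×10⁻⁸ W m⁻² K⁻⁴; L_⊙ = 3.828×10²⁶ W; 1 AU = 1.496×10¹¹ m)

T_eq ≈ 426 K

d = 0.119 AU = 1.78×10¹⁰ m.
L = 0.210 × 3.828×10²⁶ = 8.04×10²⁵ W.
Flux: S = L/(4πd²) = 8.04×10²⁵/(4π×(1.78×10¹⁰)²) = 2.02×10⁴ W m⁻².
Energy balance: absorbed = emitted ⇒ πR²·S(1−A) = 4πR²·σT_eq⁴, so T_eq⁴ = S(1−A)/(4σ).
T_eq = [2.02×10⁴ × 0.37 / (4 × 5.67×10⁻⁸)]^(1/4) = (3.29×10¹⁰)^(1/4) = 426 K.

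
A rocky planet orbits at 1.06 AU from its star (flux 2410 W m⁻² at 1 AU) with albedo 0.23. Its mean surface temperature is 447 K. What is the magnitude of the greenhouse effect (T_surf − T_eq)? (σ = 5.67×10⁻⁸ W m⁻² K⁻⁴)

S = 2410/1.06² = 2145 W m⁻².
T_eq = [S(1−A)/(4σ)]^(1/4) = [2145×0.77/(4×5.67×10⁻⁸)]^(1/4) = 292.1 K.
ΔT = T_surf − T_eq = 447 − 292.1.

ΔT ≈ 154.9 K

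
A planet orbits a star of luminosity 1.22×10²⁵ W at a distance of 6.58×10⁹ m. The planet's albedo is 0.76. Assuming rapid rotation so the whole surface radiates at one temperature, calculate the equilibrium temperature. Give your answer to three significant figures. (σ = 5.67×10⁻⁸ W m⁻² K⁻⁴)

T_eq ≈ 392 K

Flux: S = L/(4πd²) = 1.22×10²⁵/(4π×(6.58×10⁹)²) = 2.24×10⁴ W m⁻².
Energy balance: absorbed = emitted ⇒ πR²·S(1−A) = 4πR²·σT_eq⁴, so T_eq⁴ = S(1−A)/(4σ).
T_eq = [2.24×10⁴ × 0.24 / (4 × 5.67×10⁻⁸)]^(1/4) = (2.37×10¹⁰)^(1/4) = 392 K.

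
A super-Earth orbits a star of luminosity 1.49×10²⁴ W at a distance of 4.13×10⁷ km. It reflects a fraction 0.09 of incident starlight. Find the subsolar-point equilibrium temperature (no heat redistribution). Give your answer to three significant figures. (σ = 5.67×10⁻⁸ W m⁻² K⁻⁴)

T_ss ≈ 183 K

d = 4.13×10⁷ km = 4.13×10¹⁰ m.
Flux: S = L/(4πd²) = 1.49×10²⁴/(4π×(4.13×10¹⁰)²) = 69.5 W m⁻².
At the subsolar point the surface absorbs S(1−A) and emits σT⁴ per unit area — no factor of 4, since only the local patch is in balance.
T = [69.5 × 0.91 / 5.67×10⁻⁸]^(1/4) = (1.12×10⁹)^(1/4) = 183 K.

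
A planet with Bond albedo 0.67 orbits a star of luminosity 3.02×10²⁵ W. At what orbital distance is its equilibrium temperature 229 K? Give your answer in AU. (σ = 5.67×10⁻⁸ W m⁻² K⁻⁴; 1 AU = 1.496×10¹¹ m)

From T_eq⁴ = L(1−A)/(16πσd²): d = √[L(1−A)/(16πσT_eq⁴)].
d = √[3.02×10²⁵ × 0.33 / (16π × 5.67×10⁻⁸ × (229)⁴)] = 3.57×10¹⁰ m = 0.238 AU.

d ≈ 0.238 AU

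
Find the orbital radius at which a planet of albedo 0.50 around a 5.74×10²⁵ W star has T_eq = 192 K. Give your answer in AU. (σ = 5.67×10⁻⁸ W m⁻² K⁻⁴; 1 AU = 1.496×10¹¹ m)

d ≈ 0.575 AU

From T_eq⁴ = L(1−A)/(16πσd²): d = √[L(1−A)/(16πσT_eq⁴)].
d = √[5.74×10²⁵ × 0.50 / (16π × 5.67×10⁻⁸ × (192)⁴)] = 8.61×10¹⁰ m = 0.575 AU.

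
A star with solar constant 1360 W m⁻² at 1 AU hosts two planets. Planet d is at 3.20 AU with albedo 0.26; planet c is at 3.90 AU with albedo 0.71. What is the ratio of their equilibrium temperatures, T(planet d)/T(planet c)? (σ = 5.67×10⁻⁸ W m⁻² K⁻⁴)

T_eq = [S₀(1−A)/(4σd²)]^(1/4), so T ∝ (1−A)^(1/4) / √d.
T₁ = [1360×0.74/(4×5.67×10⁻⁸×3.20²)]^(1/4) = 144.28 K.
T₂ = [1360×0.29/(4×5.67×10⁻⁸×3.90²)]^(1/4) = 103.40 K.

T₁/T₂ ≈ 1.395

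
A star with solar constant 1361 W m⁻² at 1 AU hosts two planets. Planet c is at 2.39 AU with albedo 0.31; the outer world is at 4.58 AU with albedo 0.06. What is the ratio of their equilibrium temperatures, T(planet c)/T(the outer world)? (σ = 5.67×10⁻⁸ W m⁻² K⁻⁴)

T₁/T₂ ≈ 1.281

T_eq = [S₀(1−A)/(4σd²)]^(1/4), so T ∝ (1−A)^(1/4) / √d.
T₁ = [1361×0.69/(4×5.67×10⁻⁸×2.39²)]^(1/4) = 164.08 K.
T₂ = [1361×0.94/(4×5.67×10⁻⁸×4.58²)]^(1/4) = 128.06 K.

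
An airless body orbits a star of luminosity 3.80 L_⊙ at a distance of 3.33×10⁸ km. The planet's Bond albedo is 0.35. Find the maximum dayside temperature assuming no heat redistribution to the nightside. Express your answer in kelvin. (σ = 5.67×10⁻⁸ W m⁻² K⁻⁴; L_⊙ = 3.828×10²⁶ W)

T_ss ≈ 331 K

d = 3.33×10⁸ km = 3.33×10¹¹ m.
L = 3.80 × 3.828×10²⁶ = 1.45×10²⁷ W.
Flux: S = L/(4πd²) = 1.45×10²⁷/(4π×(3.33×10¹¹)²) = 1040 W m⁻².
With no redistribution each surface element balances locally: S(1−A) = σT⁴.
T = [1040 × 0.65 / 5.67×10⁻⁸]^(1/4) = (1.20×10¹⁰)^(1/4) = 331 K.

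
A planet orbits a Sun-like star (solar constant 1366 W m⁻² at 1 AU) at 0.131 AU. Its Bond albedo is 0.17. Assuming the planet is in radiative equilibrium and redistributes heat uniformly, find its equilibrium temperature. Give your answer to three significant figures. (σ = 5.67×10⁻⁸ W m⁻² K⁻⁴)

Flux at 0.131 AU: S = 1366/0.131² = 7.96×10⁴ W m⁻².
Energy balance: absorbed = emitted ⇒ πR²·S(1−A) = 4πR²·σT_eq⁴, so T_eq⁴ = S(1−A)/(4σ).
T_eq = [7.96×10⁴ × 0.83 / (4 × 5.67×10⁻⁸)]^(1/4) = (2.91×10¹¹)^(1/4) = 735 K.

T_eq ≈ 735 K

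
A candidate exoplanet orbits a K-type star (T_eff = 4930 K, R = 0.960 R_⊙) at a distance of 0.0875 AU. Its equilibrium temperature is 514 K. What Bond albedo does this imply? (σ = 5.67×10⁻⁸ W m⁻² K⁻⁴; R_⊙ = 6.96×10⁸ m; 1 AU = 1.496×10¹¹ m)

R_⋆ = 0.960 × 6.96×10⁸ = 6.68×10⁸ m.
d = 0.0875 AU = 1.31×10¹⁰ m.
L = 4πR_⋆²σT_⋆⁴ = 4π(6.68×10⁸)² × 5.67×10⁻⁸ × (4930)⁴ = 1.88×10²⁶ W.
S = L/(4πd²) = 8.73×10⁴ W m⁻².
From T_eq⁴ = S(1−A)/(4σ): 1−A = 4σT_eq⁴/S.
1−A = 4 × 5.67×10⁻⁸ × (514)⁴ / 8.73×10⁴ = 0.181.

A ≈ 0.82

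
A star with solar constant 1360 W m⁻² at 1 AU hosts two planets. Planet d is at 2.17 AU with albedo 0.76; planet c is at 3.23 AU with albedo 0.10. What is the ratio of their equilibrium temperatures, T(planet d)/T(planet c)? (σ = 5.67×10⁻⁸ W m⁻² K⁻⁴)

T_eq = [S₀(1−A)/(4σd²)]^(1/4), so T ∝ (1−A)^(1/4) / √d.
T₁ = [1360×0.24/(4×5.67×10⁻⁸×2.17²)]^(1/4) = 132.22 K.
T₂ = [1360×0.90/(4×5.67×10⁻⁸×3.23²)]^(1/4) = 150.81 K.

T₁/T₂ ≈ 0.877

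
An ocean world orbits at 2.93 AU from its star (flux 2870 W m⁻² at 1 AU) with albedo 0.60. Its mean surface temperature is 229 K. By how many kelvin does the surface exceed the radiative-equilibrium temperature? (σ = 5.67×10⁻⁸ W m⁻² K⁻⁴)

S = 2870/2.93² = 334.3 W m⁻².
T_eq = [S(1−A)/(4σ)]^(1/4) = [334.3×0.40/(4×5.67×10⁻⁸)]^(1/4) = 155.8 K.
ΔT = T_surf − T_eq = 229 − 155.8.

ΔT ≈ 73.2 K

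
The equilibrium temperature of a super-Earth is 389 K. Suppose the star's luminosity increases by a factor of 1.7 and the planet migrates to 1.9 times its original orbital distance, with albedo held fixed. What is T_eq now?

T_eq ≈ 322 K

T_eq ∝ L^(1/4) · d^(−1/2).
T′ = 389 × 1.7^(1/4) / 1.9^(1/2) = 322 K.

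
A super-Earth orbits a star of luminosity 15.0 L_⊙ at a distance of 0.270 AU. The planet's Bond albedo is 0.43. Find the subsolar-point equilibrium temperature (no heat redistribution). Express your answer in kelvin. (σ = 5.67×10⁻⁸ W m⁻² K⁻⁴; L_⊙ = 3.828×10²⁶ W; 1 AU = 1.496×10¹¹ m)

d = 0.270 AU = 4.04×10¹⁰ m.
L = 15.0 × 3.828×10²⁶ = 5.74×10²⁷ W.
Flux: S = L/(4πd²) = 5.74×10²⁷/(4π×(4.04×10¹⁰)²) = 2.80×10⁵ W m⁻².
At the subsolar point the surface absorbs S(1−A) and emits σT⁴ per unit area — no factor of 4, since only the local patch is in balance.
T = [2.80×10⁵ × 0.57 / 5.67×10⁻⁸]^(1/4) = (2.82×10¹²)^(1/4) = 1300 K.

T_ss ≈ 1300 K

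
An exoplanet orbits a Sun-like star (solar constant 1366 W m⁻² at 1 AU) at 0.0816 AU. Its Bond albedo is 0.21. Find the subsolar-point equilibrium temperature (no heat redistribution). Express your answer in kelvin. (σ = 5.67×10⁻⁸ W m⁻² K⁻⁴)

Flux at 0.0816 AU: S = 1366/0.0816² = 2.05×10⁵ W m⁻².
At the subsolar point the surface absorbs S(1−A) and emits σT⁴ per unit area — no factor of 4, since only the local patch is in balance.
T = [2.05×10⁵ × 0.79 / 5.67×10⁻⁸]^(1/4) = (2.86×10¹²)^(1/4) = 1300 K.

T_ss ≈ 1300 K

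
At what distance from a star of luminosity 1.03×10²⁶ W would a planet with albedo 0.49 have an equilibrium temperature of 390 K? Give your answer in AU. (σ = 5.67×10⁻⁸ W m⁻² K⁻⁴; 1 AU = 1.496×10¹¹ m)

From T_eq⁴ = L(1−A)/(16πσd²): d = √[L(1−A)/(16πσT_eq⁴)].
d = √[1.03×10²⁶ × 0.51 / (16π × 5.67×10⁻⁸ × (390)⁴)] = 2.82×10¹⁰ m = 0.189 AU.

d ≈ 0.189 AU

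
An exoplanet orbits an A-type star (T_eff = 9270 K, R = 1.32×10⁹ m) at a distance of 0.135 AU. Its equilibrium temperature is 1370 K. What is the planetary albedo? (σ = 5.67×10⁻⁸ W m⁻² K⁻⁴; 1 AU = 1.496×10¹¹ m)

d = 0.135 AU = 2.02×10¹⁰ m.
L = 4πR_⋆²σT_⋆⁴ = 4π(1.32×10⁹)² × 5.67×10⁻⁸ × (9270)⁴ = 9.17×10²⁷ W.
S = L/(4πd²) = 1.79×10⁶ W m⁻².
From T_eq⁴ = S(1−A)/(4σ): 1−A = 4σT_eq⁴/S.
1−A = 4 × 5.67×10⁻⁸ × (1370)⁴ / 1.79×10⁶ = 0.447.

A ≈ 0.55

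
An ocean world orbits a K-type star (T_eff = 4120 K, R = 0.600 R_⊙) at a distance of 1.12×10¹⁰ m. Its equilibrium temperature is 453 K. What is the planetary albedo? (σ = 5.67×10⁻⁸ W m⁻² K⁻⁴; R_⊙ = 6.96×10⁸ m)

R_⋆ = 0.600 × 6.96×10⁸ = 4.18×10⁸ m.
L = 4πR_⋆²σT_⋆⁴ = 4π(4.18×10⁸)² × 5.67×10⁻⁸ × (4120)⁴ = 3.58×10²⁵ W.
S = L/(4πd²) = 2.27×10⁴ W m⁻².
From T_eq⁴ = S(1−A)/(4σ): 1−A = 4σT_eq⁴/S.
1−A = 4 × 5.67×10⁻⁸ × (453)⁴ / 2.27×10⁴ = 0.421.

A ≈ 0.58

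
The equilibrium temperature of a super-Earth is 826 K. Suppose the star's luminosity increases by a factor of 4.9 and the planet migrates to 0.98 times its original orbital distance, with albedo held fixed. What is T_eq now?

T_eq ≈ 1240 K

T_eq ∝ L^(1/4) · d^(−1/2).
T′ = 826 × 4.9^(1/4) / 0.98^(1/2) = 1240 K.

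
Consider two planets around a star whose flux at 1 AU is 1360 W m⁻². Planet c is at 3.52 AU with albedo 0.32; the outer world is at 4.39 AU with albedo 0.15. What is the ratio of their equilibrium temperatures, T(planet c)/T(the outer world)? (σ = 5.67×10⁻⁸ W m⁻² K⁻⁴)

T_eq = [S₀(1−A)/(4σd²)]^(1/4), so T ∝ (1−A)^(1/4) / √d.
T₁ = [1360×0.68/(4×5.67×10⁻⁸×3.52²)]^(1/4) = 134.69 K.
T₂ = [1360×0.85/(4×5.67×10⁻⁸×4.39²)]^(1/4) = 127.53 K.

T₁/T₂ ≈ 1.056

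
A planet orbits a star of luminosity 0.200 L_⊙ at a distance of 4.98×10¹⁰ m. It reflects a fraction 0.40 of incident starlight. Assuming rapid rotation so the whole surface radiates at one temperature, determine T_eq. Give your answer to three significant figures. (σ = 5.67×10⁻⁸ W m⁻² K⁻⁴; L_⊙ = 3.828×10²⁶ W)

T_eq ≈ 284 K

L = 0.200 × 3.828×10²⁶ = 7.66×10²⁵ W.
Flux: S = L/(4πd²) = 7.66×10²⁵/(4π×(4.98×10¹⁰)²) = 2460 W m⁻².
Energy balance: absorbed = emitted ⇒ πR²·S(1−A) = 4πR²·σT_eq⁴, so T_eq⁴ = S(1−A)/(4σ).
T_eq = [2460 × 0.60 / (4 × 5.67×10⁻⁸)]^(1/4) = (6.50×10⁹)^(1/4) = 284 K.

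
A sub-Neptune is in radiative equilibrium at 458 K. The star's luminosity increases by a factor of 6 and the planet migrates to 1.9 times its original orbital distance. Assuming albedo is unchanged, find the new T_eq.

T_eq ∝ L^(1/4) · d^(−1/2).
T′ = 458 × 6^(1/4) / 1.9^(1/2) = 520 K.

T_eq ≈ 520 K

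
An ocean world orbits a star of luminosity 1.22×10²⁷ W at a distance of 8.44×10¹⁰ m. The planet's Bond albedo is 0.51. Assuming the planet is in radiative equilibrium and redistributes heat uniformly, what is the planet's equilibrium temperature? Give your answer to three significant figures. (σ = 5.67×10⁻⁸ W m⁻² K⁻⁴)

T_eq ≈ 414 K

Flux: S = L/(4πd²) = 1.22×10²⁷/(4π×(8.44×10¹⁰)²) = 1.36×10⁴ W m⁻².
Energy balance: absorbed = emitted ⇒ πR²·S(1−A) = 4πR²·σT_eq⁴, so T_eq⁴ = S(1−A)/(4σ).
T_eq = [1.36×10⁴ × 0.49 / (4 × 5.67×10⁻⁸)]^(1/4) = (2.94×10¹⁰)^(1/4) = 414 K.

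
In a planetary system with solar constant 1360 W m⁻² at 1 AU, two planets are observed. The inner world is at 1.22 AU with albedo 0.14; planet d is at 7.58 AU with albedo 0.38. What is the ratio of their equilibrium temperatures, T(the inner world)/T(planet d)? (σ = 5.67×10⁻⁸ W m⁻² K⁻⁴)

T_eq = [S₀(1−A)/(4σd²)]^(1/4), so T ∝ (1−A)^(1/4) / √d.
T₁ = [1360×0.86/(4×5.67×10⁻⁸×1.22²)]^(1/4) = 242.62 K.
T₂ = [1360×0.62/(4×5.67×10⁻⁸×7.58²)]^(1/4) = 89.69 K.

T₁/T₂ ≈ 2.705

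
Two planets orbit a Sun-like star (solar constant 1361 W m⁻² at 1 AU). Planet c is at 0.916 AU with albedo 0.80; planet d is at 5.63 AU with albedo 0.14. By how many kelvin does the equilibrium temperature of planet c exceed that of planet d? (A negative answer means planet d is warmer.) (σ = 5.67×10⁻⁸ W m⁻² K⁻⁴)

T_eq = [S₀(1−A)/(4σd²)]^(1/4), so T ∝ (1−A)^(1/4) / √d.
T₁ = [1361×0.20/(4×5.67×10⁻⁸×0.916²)]^(1/4) = 194.47 K.
T₂ = [1361×0.86/(4×5.67×10⁻⁸×5.63²)]^(1/4) = 112.96 K.

ΔT ≈ 81.5 K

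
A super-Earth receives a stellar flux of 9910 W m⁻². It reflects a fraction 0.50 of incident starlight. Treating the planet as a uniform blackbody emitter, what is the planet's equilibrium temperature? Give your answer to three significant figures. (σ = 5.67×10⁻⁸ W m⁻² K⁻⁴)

T_eq ≈ 384 K

Energy balance: absorbed = emitted ⇒ πR²·S(1−A) = 4πR²·σT_eq⁴, so T_eq⁴ = S(1−A)/(4σ).
T_eq = [9910 × 0.50 / (4 × 5.67×10⁻⁸)]^(1/4) = (2.18×10¹⁰)^(1/4) = 384 K.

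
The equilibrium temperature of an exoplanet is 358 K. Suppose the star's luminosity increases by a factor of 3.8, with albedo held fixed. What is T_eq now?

T_eq ≈ 500 K

T_eq ∝ L^(1/4) · d^(−1/2).
T′ = 358 × 3.8^(1/4) = 500 K.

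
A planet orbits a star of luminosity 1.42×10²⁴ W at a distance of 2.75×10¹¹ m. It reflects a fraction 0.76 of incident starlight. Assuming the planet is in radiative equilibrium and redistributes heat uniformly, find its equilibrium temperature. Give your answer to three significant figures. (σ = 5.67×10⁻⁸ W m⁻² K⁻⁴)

T_eq ≈ 35.5 K

Flux: S = L/(4πd²) = 1.42×10²⁴/(4π×(2.75×10¹¹)²) = 1.49 W m⁻².
Energy balance: absorbed = emitted ⇒ πR²·S(1−A) = 4πR²·σT_eq⁴, so T_eq⁴ = S(1−A)/(4σ).
T_eq = [1.49 × 0.24 / (4 × 5.67×10⁻⁸)]^(1/4) = (1.58×10⁶)^(1/4) = 35.5 K.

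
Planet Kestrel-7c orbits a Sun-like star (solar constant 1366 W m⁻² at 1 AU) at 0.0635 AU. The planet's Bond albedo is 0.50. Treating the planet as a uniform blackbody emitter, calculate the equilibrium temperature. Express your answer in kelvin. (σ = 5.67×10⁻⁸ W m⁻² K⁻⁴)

Flux at 0.0635 AU: S = 1366/0.0635² = 3.39×10⁵ W m⁻².
Energy balance: absorbed = emitted ⇒ πR²·S(1−A) = 4πR²·σT_eq⁴, so T_eq⁴ = S(1−A)/(4σ).
T_eq = [3.39×10⁵ × 0.50 / (4 × 5.67×10⁻⁸)]^(1/4) = (7.47×10¹¹)^(1/4) = 930 K.

T_eq ≈ 930 K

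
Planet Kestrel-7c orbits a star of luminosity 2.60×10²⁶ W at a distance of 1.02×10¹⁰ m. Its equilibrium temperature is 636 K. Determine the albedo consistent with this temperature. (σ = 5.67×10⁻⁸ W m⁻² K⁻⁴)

Flux: S = L/(4πd²) = 2.60×10²⁶/(4π×(1.02×10¹⁰)²) = 1.99×10⁵ W m⁻².
From T_eq⁴ = S(1−A)/(4σ): 1−A = 4σT_eq⁴/S.
1−A = 4 × 5.67×10⁻⁸ × (636)⁴ / 1.99×10⁵ = 0.187.

A ≈ 0.81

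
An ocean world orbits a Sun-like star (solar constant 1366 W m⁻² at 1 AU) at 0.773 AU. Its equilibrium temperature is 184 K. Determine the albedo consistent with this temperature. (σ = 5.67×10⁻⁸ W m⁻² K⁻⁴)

Flux at 0.773 AU: S = 1366/0.773² = 2290 W m⁻².
From T_eq⁴ = S(1−A)/(4σ): 1−A = 4σT_eq⁴/S.
1−A = 4 × 5.67×10⁻⁸ × (184)⁴ / 2290 = 0.114.

A ≈ 0.89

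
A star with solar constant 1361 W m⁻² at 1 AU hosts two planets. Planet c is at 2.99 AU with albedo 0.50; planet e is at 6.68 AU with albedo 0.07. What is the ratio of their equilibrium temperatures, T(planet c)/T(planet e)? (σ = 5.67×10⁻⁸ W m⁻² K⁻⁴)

T₁/T₂ ≈ 1.280

T_eq = [S₀(1−A)/(4σd²)]^(1/4), so T ∝ (1−A)^(1/4) / √d.
T₁ = [1361×0.50/(4×5.67×10⁻⁸×2.99²)]^(1/4) = 135.35 K.
T₂ = [1361×0.93/(4×5.67×10⁻⁸×6.68²)]^(1/4) = 105.75 K.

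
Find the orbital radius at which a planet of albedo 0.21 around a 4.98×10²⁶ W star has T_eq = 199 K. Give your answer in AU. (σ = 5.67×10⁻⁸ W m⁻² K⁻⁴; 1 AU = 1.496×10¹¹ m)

d ≈ 1.98 AU

From T_eq⁴ = L(1−A)/(16πσd²): d = √[L(1−A)/(16πσT_eq⁴)].
d = √[4.98×10²⁶ × 0.79 / (16π × 5.67×10⁻⁸ × (199)⁴)] = 2.97×10¹¹ m = 1.98 AU.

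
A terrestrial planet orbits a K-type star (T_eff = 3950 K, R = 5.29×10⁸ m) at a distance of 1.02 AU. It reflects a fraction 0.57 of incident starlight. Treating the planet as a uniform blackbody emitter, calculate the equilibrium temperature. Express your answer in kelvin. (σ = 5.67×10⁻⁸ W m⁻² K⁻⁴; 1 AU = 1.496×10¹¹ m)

d = 1.02 AU = 1.53×10¹¹ m.
L = 4πR_⋆²σT_⋆⁴ = 4π(5.29×10⁸)² × 5.67×10⁻⁸ × (3950)⁴ = 4.85×10²⁵ W.
S = L/(4πd²) = 166 W m⁻².
Energy balance: absorbed = emitted ⇒ πR²·S(1−A) = 4πR²·σT_eq⁴, so T_eq⁴ = S(1−A)/(4σ).
T_eq = [166 × 0.43 / (4 × 5.67×10⁻⁸)]^(1/4) = (3.15×10⁸)^(1/4) = 133 K.

T_eq ≈ 133 K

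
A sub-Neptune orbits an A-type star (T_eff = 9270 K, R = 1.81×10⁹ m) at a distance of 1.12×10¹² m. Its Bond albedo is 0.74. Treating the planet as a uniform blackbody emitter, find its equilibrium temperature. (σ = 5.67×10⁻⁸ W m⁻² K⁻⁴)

L = 4πR_⋆²σT_⋆⁴ = 4π(1.81×10⁹)² × 5.67×10⁻⁸ × (9270)⁴ = 1.72×10²⁸ W.
S = L/(4πd²) = 1090 W m⁻².
Energy balance: absorbed = emitted ⇒ πR²·S(1−A) = 4πR²·σT_eq⁴, so T_eq⁴ = S(1−A)/(4σ).
T_eq = [1090 × 0.26 / (4 × 5.67×10⁻⁸)]^(1/4) = (1.25×10⁹)^(1/4) = 188 K.

T_eq ≈ 188 K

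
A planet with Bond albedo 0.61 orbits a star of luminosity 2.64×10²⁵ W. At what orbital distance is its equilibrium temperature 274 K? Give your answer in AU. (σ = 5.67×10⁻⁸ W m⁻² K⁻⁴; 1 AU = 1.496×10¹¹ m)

d ≈ 0.169 AU

From T_eq⁴ = L(1−A)/(16πσd²): d = √[L(1−A)/(16πσT_eq⁴)].
d = √[2.64×10²⁵ × 0.39 / (16π × 5.67×10⁻⁸ × (274)⁴)] = 2.53×10¹⁰ m = 0.169 AU.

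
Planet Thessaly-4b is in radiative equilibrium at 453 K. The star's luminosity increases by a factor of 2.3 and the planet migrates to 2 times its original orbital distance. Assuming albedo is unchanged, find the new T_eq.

T_eq ≈ 394 K

T_eq ∝ L^(1/4) · d^(−1/2).
T′ = 453 × 2.3^(1/4) / 2^(1/2) = 394 K.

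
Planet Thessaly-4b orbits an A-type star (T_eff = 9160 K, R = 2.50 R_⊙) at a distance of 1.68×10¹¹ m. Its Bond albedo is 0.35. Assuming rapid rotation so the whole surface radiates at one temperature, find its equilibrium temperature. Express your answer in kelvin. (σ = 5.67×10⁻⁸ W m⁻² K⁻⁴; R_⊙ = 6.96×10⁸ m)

R_⋆ = 2.50 × 6.96×10⁸ = 1.74×10⁹ m.
L = 4πR_⋆²σT_⋆⁴ = 4π(1.74×10⁹)² × 5.67×10⁻⁸ × (9160)⁴ = 1.52×10²⁸ W.
S = L/(4πd²) = 4.28×10⁴ W m⁻².
Energy balance: absorbed = emitted ⇒ πR²·S(1−A) = 4πR²·σT_eq⁴, so T_eq⁴ = S(1−A)/(4σ).
T_eq = [4.28×10⁴ × 0.65 / (4 × 5.67×10⁻⁸)]^(1/4) = (1.23×10¹¹)^(1/4) = 592 K.

T_eq ≈ 592 K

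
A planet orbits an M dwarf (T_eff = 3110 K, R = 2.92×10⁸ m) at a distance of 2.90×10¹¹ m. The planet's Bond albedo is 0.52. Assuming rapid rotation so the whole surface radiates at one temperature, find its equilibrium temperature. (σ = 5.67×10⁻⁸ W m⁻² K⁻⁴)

L = 4πR_⋆²σT_⋆⁴ = 4π(2.92×10⁸)² × 5.67×10⁻⁸ × (3110)⁴ = 5.68×10²⁴ W.
S = L/(4πd²) = 5.38 W m⁻².
Energy balance: absorbed = emitted ⇒ πR²·S(1−A) = 4πR²·σT_eq⁴, so T_eq⁴ = S(1−A)/(4σ).
T_eq = [5.38 × 0.48 / (4 × 5.67×10⁻⁸)]^(1/4) = (1.14×10⁷)^(1/4) = 58.1 K.

T_eq ≈ 58.1 K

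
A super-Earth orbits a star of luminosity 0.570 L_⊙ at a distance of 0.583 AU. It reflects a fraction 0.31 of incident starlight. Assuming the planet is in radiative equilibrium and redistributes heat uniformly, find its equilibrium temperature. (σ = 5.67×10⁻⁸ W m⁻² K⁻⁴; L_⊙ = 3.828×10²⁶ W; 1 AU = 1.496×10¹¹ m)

d = 0.583 AU = 8.72×10¹⁰ m.
L = 0.570 × 3.828×10²⁶ = 2.18×10²⁶ W.
Flux: S = L/(4πd²) = 2.18×10²⁶/(4π×(8.72×10¹⁰)²) = 2280 W m⁻².
Energy balance: absorbed = emitted ⇒ πR²·S(1−A) = 4πR²·σT_eq⁴, so T_eq⁴ = S(1−A)/(4σ).
T_eq = [2280 × 0.69 / (4 × 5.67×10⁻⁸)]^(1/4) = (6.94×10⁹)^(1/4) = 289 K.

T_eq ≈ 289 K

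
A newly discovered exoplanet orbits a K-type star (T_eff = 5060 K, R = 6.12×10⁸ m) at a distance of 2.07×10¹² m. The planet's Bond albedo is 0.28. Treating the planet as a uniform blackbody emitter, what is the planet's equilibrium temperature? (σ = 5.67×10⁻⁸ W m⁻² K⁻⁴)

T_eq ≈ 56.7 K

L = 4πR_⋆²σT_⋆⁴ = 4π(6.12×10⁸)² × 5.67×10⁻⁸ × (5060)⁴ = 1.75×10²⁶ W.
S = L/(4πd²) = 3.25 W m⁻².
Energy balance: absorbed = emitted ⇒ πR²·S(1−A) = 4πR²·σT_eq⁴, so T_eq⁴ = S(1−A)/(4σ).
T_eq = [3.25 × 0.72 / (4 × 5.67×10⁻⁸)]^(1/4) = (1.03×10⁷)^(1/4) = 56.7 K.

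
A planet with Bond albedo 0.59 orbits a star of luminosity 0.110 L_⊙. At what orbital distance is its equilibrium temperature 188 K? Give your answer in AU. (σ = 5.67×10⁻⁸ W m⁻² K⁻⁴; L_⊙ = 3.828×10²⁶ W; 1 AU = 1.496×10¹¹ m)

d ≈ 0.465 AU

L = 0.110 × 3.828×10²⁶ = 4.21×10²⁵ W.
From T_eq⁴ = L(1−A)/(16πσd²): d = √[L(1−A)/(16πσT_eq⁴)].
d = √[4.21×10²⁵ × 0.41 / (16π × 5.67×10⁻⁸ × (188)⁴)] = 6.96×10¹⁰ m = 0.465 AU.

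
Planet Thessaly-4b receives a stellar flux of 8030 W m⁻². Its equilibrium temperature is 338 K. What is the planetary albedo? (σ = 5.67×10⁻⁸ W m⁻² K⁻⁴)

A ≈ 0.63

From T_eq⁴ = S(1−A)/(4σ): 1−A = 4σT_eq⁴/S.
1−A = 4 × 5.67×10⁻⁸ × (338)⁴ / 8030 = 0.369.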